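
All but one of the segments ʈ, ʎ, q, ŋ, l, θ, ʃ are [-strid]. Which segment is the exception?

ʃ

Every segment except /ʃ/ is [-strident]. /ʃ/ (voiceless postalveolar fricative) is [+strident], so it is the exception.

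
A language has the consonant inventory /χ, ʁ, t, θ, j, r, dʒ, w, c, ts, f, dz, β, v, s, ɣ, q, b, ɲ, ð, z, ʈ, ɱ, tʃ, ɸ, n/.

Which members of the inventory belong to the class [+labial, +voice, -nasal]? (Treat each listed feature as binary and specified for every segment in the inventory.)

The [+labial] segments are /w, f, β, v, b, ɱ, ɸ/.
Then [+voice] gives /w, β, v, b, ɱ/.
Of those, [-nasal] leaves /w, β, v, b/.

w, β, v, b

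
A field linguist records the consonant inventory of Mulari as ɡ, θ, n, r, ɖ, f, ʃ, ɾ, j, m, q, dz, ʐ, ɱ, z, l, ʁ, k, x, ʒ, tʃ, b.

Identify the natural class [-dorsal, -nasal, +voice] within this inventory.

r, ɖ, ɾ, dz, ʐ, z, l, ʒ, b

Eliminate segments failing any feature: /ɡ, j, q, ʁ, k, x/ are [+dorsal]; /θ, f, ʃ, tʃ/ are [-voice]; /n, m, ɱ/ are [+nasal]. The remaining /r, ɖ, ɾ, dz, ʐ, z, l, ʒ, b/ satisfy [-dorsal], [-nasal], [+voice].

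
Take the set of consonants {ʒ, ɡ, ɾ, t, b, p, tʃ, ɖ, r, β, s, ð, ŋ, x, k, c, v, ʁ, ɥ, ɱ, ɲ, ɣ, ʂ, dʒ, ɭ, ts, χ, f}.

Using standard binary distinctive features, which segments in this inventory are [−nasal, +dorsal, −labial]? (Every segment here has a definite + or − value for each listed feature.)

ɡ, x, k, c, ʁ, ɣ, χ

Eliminate segments failing any feature: /ʒ, ɾ, t, b, p, tʃ, ɖ, r, β, s, ð, v, ʂ, dʒ, ɭ, ts, f/ are [−dorsal]; /ŋ, ɱ, ɲ/ are [+nasal]; /ɥ/ is [+labial]. The remaining /ɡ, x, k, c, ʁ, ɣ, χ/ satisfy [−nasal], [+dorsal], [−labial].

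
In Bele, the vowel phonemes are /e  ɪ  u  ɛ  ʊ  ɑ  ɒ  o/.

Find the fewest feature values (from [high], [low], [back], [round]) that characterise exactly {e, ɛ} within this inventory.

The class [−high], [−back] has exactly /e, ɛ/ as its extension in this inventory. No smaller conjunction from the listed features achieves this: [−back] alone would also admit /ɪ/; [−high] alone would also admit /ɑ, ɒ, o/; and checking the remaining single features turns up none with this extension.

[−high, −back]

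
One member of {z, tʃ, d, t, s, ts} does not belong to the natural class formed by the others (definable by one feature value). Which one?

tʃ

/z, s, ts, d, t/ are all [-distributed], but /tʃ/ (voiceless postalveolar affricate) is [+distributed]. No other single segment can be removed to leave a set sharing one feature value that the removed segment lacks, so /tʃ/ is the odd one out.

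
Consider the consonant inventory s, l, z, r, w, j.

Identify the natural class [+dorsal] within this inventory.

w, j

The feature [dorsal] marks segments articulated with the tongue body. In this inventory /w, j/ have that property, so they are [+dorsal]; /s, l, z, r/ are [−dorsal].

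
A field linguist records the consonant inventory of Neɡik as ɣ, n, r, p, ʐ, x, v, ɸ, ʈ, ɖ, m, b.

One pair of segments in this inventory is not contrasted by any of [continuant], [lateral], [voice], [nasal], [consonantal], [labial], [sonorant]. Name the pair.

/ʐ/ (voiced retroflex fricative) and /ɣ/ (voiced velar fricative) are both [+continuant], [−lateral], [+voice], [−nasal], [+consonantal], [−labial], [−sonorant], so none of the listed features separates them. (They do differ in [strident], [coronal] and [dorsal], which are not among the given features.) Every other pair in the inventory differs on at least one listed feature.

ʐ, ɣ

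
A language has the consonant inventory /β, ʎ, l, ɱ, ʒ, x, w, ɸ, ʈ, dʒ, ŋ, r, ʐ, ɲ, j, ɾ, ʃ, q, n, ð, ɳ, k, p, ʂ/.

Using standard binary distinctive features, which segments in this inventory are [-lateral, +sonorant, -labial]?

Checking each segment against [-lateral], [+sonorant], [-labial]: /ŋ/ (velar nasal), /r/ (alveolar trill), /ɲ/ (palatal nasal), /j/ (palatal glide), /ɾ/ (alveolar tap), /n/ (alveolar nasal), among others, satisfy every feature; every other segment in the inventory fails at least one.

ŋ, r, ɲ, j, ɾ, n, ɳ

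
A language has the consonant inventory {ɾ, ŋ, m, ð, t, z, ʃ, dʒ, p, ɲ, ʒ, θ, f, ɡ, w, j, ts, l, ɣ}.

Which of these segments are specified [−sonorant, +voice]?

ð, z, dʒ, ʒ, ɡ, ɣ

Checking each segment against [−sonorant], [+voice]: /ð/ (voiced dental fricative), /z/ (voiced alveolar fricative), /dʒ/ (voiced postalveolar affricate), /ʒ/ (voiced postalveolar fricative), /ɡ/ (voiced velar stop), /ɣ/ (voiced velar fricative) satisfy every feature; every other segment in the inventory fails at least one.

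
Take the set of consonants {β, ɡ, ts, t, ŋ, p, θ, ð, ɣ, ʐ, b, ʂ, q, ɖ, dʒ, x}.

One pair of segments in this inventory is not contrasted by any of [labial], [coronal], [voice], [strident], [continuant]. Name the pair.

ɡ, ŋ

/ɡ/ (voiced velar stop) and /ŋ/ (velar nasal) are both [−labial], [−coronal], [+voice], [−strident], [−continuant], so none of the listed features separates them. (They do differ in [sonorant] and [nasal], which are not among the given features.) Every other pair in the inventory differs on at least one listed feature.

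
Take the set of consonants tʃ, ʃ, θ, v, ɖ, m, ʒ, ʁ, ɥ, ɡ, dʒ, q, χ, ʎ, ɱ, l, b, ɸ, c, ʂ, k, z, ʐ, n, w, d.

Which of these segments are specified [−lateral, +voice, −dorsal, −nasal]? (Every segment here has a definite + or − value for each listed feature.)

Eliminate segments failing any feature: /tʃ, ʃ, θ, q, χ, ɸ, c, ʂ, k/ are [−voice]; /m, ɱ, n/ are [+nasal]; /ʁ, ɥ, ɡ, w/ are [+dorsal]; /ʎ, l/ are [+lateral]. The remaining /v, ɖ, ʒ, dʒ, b, z, ʐ, d/ satisfy [−lateral], [+voice], [−dorsal], [−nasal].

v, ɖ, ʒ, dʒ, b, z, ʐ, d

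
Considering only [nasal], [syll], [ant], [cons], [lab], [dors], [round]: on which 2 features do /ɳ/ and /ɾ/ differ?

The two segments share [−syllabic], [+consonantal], [−labial], [−dorsal], [−round]. The only features from the list on which they differ: /ɳ/ is [+nasal] while /ɾ/ is [−nasal]; /ɳ/ is [−anterior] while /ɾ/ is [+anterior].

[nasal], [anterior]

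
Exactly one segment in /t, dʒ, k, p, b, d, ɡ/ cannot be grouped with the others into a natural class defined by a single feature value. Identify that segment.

The remaining segments after removing /dʒ/ share [-delayed release]; /dʒ/ (voiced postalveolar affricate) is [+delayed release]. For every other candidate removal, the leftover set fails to share any single feature value that the removed segment lacks.

dʒ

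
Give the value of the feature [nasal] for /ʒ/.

[-nasal]

/ʒ/ is the voiced postalveolar fricative, hence [-nasal].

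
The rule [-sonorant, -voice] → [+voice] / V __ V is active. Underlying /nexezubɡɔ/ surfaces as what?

Only /x/ occurs between two vowels (/e/ __ /e/) and matches the structural description. It is a voiceless velar fricative, so [-sonorant, -voice] holds; changing it to [+voice] with all other features held fixed yields /ɣ/ (voiced velar fricative). No other segment meets both the structural description and the environment, so the output is [neɣezubɡɔ].

[neɣezubɡɔ]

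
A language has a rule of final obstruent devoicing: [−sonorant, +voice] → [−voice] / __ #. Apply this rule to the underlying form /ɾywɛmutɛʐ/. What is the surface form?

[ɾywɛmutɛʂ]

Only the final segment /ʐ/ is both word-final and matches the structural description. It is a voiced retroflex fricative, so [−sonorant, +voice] holds; changing it to [−voice] with all other features held fixed yields /ʂ/ (voiceless retroflex fricative). No other segment meets both the structural description and the environment, so the output is [ɾywɛmutɛʂ].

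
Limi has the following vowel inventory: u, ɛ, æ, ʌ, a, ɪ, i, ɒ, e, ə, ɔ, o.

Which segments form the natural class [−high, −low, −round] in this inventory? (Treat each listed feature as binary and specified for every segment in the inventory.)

ɛ, ʌ, e, ə

Among the inventory, the [−high] segments are /ɛ, æ, ʌ, a, ɒ, e, ə, ɔ, o/.
Of those, [−low] gives /ɛ, ʌ, e, ə, ɔ, o/.
Of those, [−round] leaves /ɛ, ʌ, e, ə/.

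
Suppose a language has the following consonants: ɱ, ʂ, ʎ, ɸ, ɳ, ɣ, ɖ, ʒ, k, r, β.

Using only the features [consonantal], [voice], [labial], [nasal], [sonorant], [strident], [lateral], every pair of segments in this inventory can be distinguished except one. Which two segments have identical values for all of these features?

ɣ, ɖ

/ɣ/ (voiced velar fricative) and /ɖ/ (voiced retroflex stop) are both [+consonantal], [+voice], [−labial], [−nasal], [−sonorant], [−strident], [−lateral], so none of the listed features separates them. (They do differ in [continuant], [coronal] and [dorsal], which are not among the given features.) Every other pair in the inventory differs on at least one listed feature.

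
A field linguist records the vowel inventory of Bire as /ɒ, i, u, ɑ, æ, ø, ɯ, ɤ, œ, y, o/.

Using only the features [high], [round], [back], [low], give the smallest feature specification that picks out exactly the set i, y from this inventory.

[+high, -back]

The class [+high], [-back] has exactly /i, y/ as its extension in this inventory. No smaller conjunction from the listed features achieves this: [-back] alone would also admit /æ, ø, œ/; [+high] alone would also admit /u, ɯ/; and checking the remaining single features turns up none with this extension.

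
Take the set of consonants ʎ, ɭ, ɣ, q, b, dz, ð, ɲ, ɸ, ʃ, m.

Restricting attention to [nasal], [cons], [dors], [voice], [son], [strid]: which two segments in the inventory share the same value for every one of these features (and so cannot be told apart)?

On the given features, /ð/ and /b/ have an identical profile: [-nasal], [+consonantal], [-dorsal], [+voice], [-sonorant], [-strident]. No other two segments in the inventory coincide on all 6 features. (They do differ in [continuant], [labial] and [coronal], which are not among the given features.)

ð, b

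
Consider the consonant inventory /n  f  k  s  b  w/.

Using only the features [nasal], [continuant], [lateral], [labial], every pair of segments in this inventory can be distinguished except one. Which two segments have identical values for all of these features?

w, f

Both /w/ and /f/ are [−nasal], [+continuant], [−lateral], [+labial]. Since the list omits [sonorant], [voice], [round] and [dorsal] — which do distinguish the labial-velar glide from the voiceless labiodental fricative — this pair collapses; all other pairs remain distinct.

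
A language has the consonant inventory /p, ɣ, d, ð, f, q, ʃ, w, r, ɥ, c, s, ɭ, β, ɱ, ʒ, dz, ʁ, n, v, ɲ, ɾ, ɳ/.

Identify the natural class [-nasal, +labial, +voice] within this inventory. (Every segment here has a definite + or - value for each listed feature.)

Among the inventory, the [-nasal] segments are /p, ɣ, d, ð, f, q, ʃ, w, r, ɥ, c, s, ɭ, β, ʒ, dz, ʁ, v, ɾ/.
Of those, [+labial] gives /p, f, w, ɥ, β, v/.
Within that set, [+voice] leaves /w, ɥ, β, v/.

w, ɥ, β, v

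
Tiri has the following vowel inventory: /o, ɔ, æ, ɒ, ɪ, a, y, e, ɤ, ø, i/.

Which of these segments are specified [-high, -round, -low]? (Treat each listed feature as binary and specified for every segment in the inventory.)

First, the [-high] segments are /o, ɔ, æ, ɒ, a, e, ɤ, ø/.
Of those, [-round] gives /æ, a, e, ɤ/.
Among these, [-low] leaves /e, ɤ/.

e, ɤ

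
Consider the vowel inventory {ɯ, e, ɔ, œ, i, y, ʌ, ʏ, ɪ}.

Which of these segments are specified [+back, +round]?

ɔ

Checking each segment against [+back], [+round]: /ɔ/ (mid back rounded lax vowel) satisfies every feature; every other segment in the inventory fails at least one.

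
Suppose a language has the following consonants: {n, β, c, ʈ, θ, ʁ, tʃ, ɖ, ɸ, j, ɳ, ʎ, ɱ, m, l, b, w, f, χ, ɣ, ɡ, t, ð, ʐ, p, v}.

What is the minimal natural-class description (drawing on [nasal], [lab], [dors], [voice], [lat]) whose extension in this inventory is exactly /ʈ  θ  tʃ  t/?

[-voice, -lab, -dors]

Every target segment is [-voice], [-labial], [-dorsal]; each remaining inventory member fails at least one of these. Each conjunct is needed — [-labial, -dorsal] alone would also admit /n, ɖ, ɳ, l, …/; [-voice, -dorsal] alone would also admit /ɸ, f, p/; [-voice, -labial] alone would also admit /c, χ/ — and no other combination of two listed features has exactly this extension, so three is the minimum.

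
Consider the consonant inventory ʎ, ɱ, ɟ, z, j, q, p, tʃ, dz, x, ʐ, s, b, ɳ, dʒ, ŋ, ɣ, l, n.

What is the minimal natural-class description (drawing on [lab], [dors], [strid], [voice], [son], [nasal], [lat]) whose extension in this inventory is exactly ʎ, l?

[+lat]

Every target segment is [+lateral] and no other inventory member is, so one feature is enough.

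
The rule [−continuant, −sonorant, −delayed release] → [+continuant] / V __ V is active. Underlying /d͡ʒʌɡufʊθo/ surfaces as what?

/ɡ/ satisfies [−continuant, −sonorant, −delayed release] and sits in V __ V. The [+continuant] counterpart of the voiced velar stop is /ɣ/. Other segments in /d͡ʒʌɡufʊθo/ either fail the structural description or are not in the environment, so the surface form is [d͡ʒʌɣufʊθo].

[d͡ʒʌɣufʊθo]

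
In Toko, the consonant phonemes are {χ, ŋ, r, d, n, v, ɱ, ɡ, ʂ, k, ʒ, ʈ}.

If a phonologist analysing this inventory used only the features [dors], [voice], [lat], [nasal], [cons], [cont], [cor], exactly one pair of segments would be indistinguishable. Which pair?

ʒ, r

/ʒ/ (voiced postalveolar fricative) and /r/ (alveolar trill) are both [−dorsal], [+voice], [−lateral], [−nasal], [+consonantal], [+continuant], [+coronal], so none of the listed features separates them. (They do differ in [sonorant], [strident] and [anterior], which are not among the given features.) Every other pair in the inventory differs on at least one listed feature.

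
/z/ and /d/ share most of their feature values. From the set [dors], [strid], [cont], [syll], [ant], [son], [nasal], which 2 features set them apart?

The two segments share [-dorsal], [-syllabic], [+anterior], [-sonorant], [-nasal]. The only features from the list on which they differ: /z/ is [+continuant] while /d/ is [-continuant]; /z/ is [+strident] while /d/ is [-strident].

[continuant], [strident]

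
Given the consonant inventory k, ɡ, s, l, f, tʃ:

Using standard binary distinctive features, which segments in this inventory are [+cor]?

The [+coronal] segments here are /s, l, tʃ/; the remaining /k, ɡ, f/ are [−coronal].

s, l, tʃ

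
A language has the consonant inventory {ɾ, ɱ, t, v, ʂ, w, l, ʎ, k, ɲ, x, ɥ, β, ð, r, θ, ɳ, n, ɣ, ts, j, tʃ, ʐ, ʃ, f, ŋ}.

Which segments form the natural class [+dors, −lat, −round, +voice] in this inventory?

Checking each segment against [+dorsal], [−lateral], [−round], [+voice]: /ɲ/ (palatal nasal), /ɣ/ (voiced velar fricative), /j/ (palatal glide), /ŋ/ (velar nasal) satisfy every feature; every other segment in the inventory fails at least one.

ɲ, ɣ, j, ŋ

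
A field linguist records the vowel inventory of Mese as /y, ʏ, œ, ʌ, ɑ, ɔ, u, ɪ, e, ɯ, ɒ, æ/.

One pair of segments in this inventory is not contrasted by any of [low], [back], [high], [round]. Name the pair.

y, ʏ

Both /y/ and /ʏ/ are [-low], [-back], [+high], [+round]. Since the list omits [tense] — which does distinguish the high front rounded tense vowel from the high front rounded lax vowel — this pair collapses; all other pairs remain distinct.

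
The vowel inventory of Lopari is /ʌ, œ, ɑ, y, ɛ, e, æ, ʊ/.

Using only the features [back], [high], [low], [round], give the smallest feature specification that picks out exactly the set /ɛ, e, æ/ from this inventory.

[-back, -round]

Every target segment is [-back], [-round]; each remaining inventory member fails at least one of these. Each conjunct is needed — [-round] alone would also admit /ʌ, ɑ/; [-back] alone would also admit /œ, y/ — and no other single listed feature has exactly this extension, so two is the minimum.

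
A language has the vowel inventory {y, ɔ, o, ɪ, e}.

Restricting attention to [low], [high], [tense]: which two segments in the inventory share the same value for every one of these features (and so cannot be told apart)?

e, o

Both /e/ and /o/ are [−low], [−high], [+tense]. Since the list omits [labial], [round] and [back] — which do distinguish the mid front unrounded tense vowel from the mid back rounded tense vowel — this pair collapses; all other pairs remain distinct.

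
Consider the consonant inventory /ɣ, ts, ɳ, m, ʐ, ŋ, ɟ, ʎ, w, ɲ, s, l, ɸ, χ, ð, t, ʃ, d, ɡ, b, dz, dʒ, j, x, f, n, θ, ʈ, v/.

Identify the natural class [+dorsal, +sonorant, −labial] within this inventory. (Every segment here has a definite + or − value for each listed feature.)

ŋ, ʎ, ɲ, j

First, the [+dorsal] segments are /ɣ, ŋ, ɟ, ʎ, w, ɲ, χ, ɡ, j, x/.
Among these, [+sonorant] gives /ŋ, ʎ, w, ɲ, j/.
Among these, [−labial] leaves /ŋ, ʎ, ɲ, j/.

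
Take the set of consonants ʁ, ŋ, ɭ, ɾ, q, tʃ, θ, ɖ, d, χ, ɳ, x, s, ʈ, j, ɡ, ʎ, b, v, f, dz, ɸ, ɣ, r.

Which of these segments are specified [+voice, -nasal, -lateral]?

ʁ, ɾ, ɖ, d, j, ɡ, b, v, dz, ɣ, r

Eliminate segments failing any feature: /ŋ, ɳ/ are [+nasal]; /ɭ, ʎ/ are [+lateral]; /q, tʃ, θ, χ, x, s, ʈ, f, ɸ/ are [-voice]. The remaining /ʁ, ɾ, ɖ, d, j, ɡ, b, v, dz, ɣ, r/ satisfy [+voice], [-nasal], [-lateral].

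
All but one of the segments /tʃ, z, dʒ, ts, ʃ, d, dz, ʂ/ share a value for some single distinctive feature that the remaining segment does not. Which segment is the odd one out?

d

The remaining segments after removing /d/ share [+strident]; /d/ (voiced alveolar stop) is [-strident]. For every other candidate removal, the leftover set fails to share any single feature value that the removed segment lacks.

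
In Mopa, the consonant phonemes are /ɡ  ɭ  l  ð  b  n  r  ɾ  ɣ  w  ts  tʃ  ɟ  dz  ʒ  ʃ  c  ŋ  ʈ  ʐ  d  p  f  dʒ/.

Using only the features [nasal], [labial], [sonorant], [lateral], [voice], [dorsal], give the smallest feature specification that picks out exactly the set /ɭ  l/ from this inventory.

[+lateral]

The target set is precisely the extension of [+lateral] in this inventory.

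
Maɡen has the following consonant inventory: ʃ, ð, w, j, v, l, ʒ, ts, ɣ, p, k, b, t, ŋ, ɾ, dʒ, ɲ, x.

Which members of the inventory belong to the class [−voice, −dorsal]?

ʃ, ts, p, t

The [−voice] segments are /ʃ, ts, p, k, t, x/.
Of those, [−dorsal] leaves /ʃ, ts, p, t/.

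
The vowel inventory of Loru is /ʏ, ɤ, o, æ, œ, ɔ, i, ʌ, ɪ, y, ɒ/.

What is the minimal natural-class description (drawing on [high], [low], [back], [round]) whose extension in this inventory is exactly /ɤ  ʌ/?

[+back, -round]

/ɤ, ʌ/ are all [+back], [-round], and no other segment in the inventory matches both values. Dropping any one of them over-generates: [-round] alone would also admit /æ, i, ɪ/; [+back] alone would also admit /o, ɔ, ɒ/. No other single listed feature picks out exactly this set either, so fewer than two features will not do.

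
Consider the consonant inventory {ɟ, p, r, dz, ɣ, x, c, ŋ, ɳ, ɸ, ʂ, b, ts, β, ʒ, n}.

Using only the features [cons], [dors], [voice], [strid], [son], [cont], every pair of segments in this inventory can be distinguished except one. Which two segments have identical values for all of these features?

Both /n/ and /ɳ/ are [+consonantal], [-dorsal], [+voice], [-strident], [+sonorant], [-continuant]. Since the list omits [anterior] — which does distinguish the alveolar nasal from the retroflex nasal — this pair collapses; all other pairs remain distinct.

n, ɳ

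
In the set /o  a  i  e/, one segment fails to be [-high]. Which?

/i/ is the high front unrounded tense vowel, which is [+high]; the rest — /a, o, e/ — are [-high].

i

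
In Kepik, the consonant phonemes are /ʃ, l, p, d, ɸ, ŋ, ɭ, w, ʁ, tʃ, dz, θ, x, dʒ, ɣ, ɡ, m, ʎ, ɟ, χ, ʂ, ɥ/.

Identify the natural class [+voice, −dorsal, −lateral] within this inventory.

Checking each segment against [+voice], [−dorsal], [−lateral]: /d/ (voiced alveolar stop), /dz/ (voiced alveolar affricate), /dʒ/ (voiced postalveolar affricate), /m/ (bilabial nasal) satisfy every feature; every other segment in the inventory fails at least one.

d, dz, dʒ, m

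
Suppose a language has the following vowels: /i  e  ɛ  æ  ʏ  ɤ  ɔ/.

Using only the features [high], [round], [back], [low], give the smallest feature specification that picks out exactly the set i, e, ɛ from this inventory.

/i, e, ɛ/ are all [−low], [−back], [−round], and no other segment in the inventory matches all three values. Dropping any one of them over-generates: [−back, −round] alone would also admit /æ/; [−low, −round] alone would also admit /ɤ/; [−low, −back] alone would also admit /ʏ/. No other combination of two listed features picks out exactly this set either, so fewer than three features will not do.

[−low, −back, −round]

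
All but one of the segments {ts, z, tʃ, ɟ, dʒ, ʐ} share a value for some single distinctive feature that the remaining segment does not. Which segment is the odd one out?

ɟ

[strident] (equivalently [dorsal]) groups all but one: /tʃ, ts, z, dʒ, ʐ/ share [+strident] while /ɟ/ (voiced palatal stop) alone is [−strident]. Removing any other segment would not leave a single-feature class that excludes it.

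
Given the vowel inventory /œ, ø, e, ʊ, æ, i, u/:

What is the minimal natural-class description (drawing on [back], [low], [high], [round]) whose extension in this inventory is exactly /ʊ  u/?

/ʊ, u/ are exactly the [+back] segments in the inventory, so a single feature suffices.

[+back]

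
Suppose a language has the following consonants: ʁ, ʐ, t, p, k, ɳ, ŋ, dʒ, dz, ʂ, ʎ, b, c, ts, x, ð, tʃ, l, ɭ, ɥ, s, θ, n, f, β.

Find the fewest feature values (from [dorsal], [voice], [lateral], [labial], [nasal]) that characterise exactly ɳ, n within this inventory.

[+nasal, −dorsal]

/ɳ, n/ are all [+nasal], [−dorsal], and no other segment in the inventory matches both values. Dropping any one of them over-generates: [−dorsal] alone would also admit /ʐ, t, p, dʒ, …/; [+nasal] alone would also admit /ŋ/. No other single listed feature picks out exactly this set either, so fewer than two features will not do.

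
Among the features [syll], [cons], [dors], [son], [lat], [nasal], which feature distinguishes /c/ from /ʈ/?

/c/ (voiceless palatal stop) and /ʈ/ (voiceless retroflex stop) agree on [-syllabic], [+consonantal], [-sonorant], [-lateral], [-nasal]. They differ on [dorsal] (/c/ [+], /ʈ/ [-]).

[dorsal]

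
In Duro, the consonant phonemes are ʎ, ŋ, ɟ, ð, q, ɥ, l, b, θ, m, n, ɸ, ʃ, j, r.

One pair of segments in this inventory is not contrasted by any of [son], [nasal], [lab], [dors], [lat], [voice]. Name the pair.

θ, ʃ

/θ/ (voiceless dental fricative) and /ʃ/ (voiceless postalveolar fricative) are both [−sonorant], [−nasal], [−labial], [−dorsal], [−lateral], [−voice], so none of the listed features separates them. (They do differ in [strident] and [anterior], which are not among the given features.) Every other pair in the inventory differs on at least one listed feature.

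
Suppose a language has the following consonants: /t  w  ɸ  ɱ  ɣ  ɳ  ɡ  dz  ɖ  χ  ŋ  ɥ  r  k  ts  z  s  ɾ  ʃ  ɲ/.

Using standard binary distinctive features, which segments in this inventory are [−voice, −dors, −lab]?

t, ts, s, ʃ

The [−voice] segments are /t, ɸ, χ, k, ts, s, ʃ/.
Within that set, [−dorsal] gives /t, ɸ, ts, s, ʃ/.
Intersecting with [−labial] leaves /t, ts, s, ʃ/.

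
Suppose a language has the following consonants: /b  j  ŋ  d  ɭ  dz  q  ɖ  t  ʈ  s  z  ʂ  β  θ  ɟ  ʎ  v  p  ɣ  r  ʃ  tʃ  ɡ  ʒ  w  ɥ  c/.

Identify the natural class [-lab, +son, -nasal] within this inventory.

j, ɭ, ʎ, r

Checking each segment against [-labial], [+sonorant], [-nasal]: /j/ (palatal glide), /ɭ/ (retroflex lateral approximant), /ʎ/ (palatal lateral approximant), /r/ (alveolar trill) satisfy every feature; every other segment in the inventory fails at least one.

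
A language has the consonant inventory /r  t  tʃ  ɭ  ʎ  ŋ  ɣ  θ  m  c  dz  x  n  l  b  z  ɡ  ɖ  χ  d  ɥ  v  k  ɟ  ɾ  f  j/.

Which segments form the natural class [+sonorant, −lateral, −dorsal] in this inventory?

Among the inventory, the [+sonorant] segments are /r, ɭ, ʎ, ŋ, m, n, l, ɥ, ɾ, j/.
Of those, [−lateral] gives /r, ŋ, m, n, ɥ, ɾ, j/.
Of those, [−dorsal] leaves /r, m, n, ɾ/.

r, m, n, ɾ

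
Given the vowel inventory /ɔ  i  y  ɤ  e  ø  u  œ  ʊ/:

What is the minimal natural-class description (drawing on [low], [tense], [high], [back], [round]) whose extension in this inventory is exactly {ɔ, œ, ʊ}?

[-tense]

Every target segment is [-tense] and no other inventory member is, so one feature is enough.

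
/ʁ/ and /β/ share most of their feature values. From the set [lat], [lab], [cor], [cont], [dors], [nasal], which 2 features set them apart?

The two segments share [−lateral], [−coronal], [+continuant], [−nasal]. The only features from the list on which they differ: /ʁ/ is [−labial] while /β/ is [+labial]; /ʁ/ is [+dorsal] while /β/ is [−dorsal].

[labial], [dorsal]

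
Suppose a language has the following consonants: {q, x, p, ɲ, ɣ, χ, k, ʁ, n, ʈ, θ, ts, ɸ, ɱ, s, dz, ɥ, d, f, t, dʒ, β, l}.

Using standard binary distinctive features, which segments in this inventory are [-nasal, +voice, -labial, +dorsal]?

ɣ, ʁ

Among the inventory, the [-nasal] segments are /q, x, p, ɣ, χ, k, ʁ, ʈ, θ, ts, ɸ, s, dz, ɥ, d, f, t, dʒ, β, l/.
Then [+voice] gives /ɣ, ʁ, dz, ɥ, d, dʒ, β, l/.
Among these, [-labial] gives /ɣ, ʁ, dz, d, dʒ, l/.
Of those, [+dorsal] leaves /ɣ, ʁ/.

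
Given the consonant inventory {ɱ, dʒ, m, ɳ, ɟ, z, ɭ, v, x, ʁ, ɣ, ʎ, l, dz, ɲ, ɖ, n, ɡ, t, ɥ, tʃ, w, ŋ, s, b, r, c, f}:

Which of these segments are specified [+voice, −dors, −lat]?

ɱ, dʒ, m, ɳ, z, v, dz, ɖ, n, b, r

The [+voice] segments are /ɱ, dʒ, m, ɳ, ɟ, z, ɭ, v, ʁ, ɣ, ʎ, l, dz, ɲ, ɖ, n, ɡ, ɥ, w, ŋ, b, r/.
Among these, [−dorsal] gives /ɱ, dʒ, m, ɳ, z, ɭ, v, l, dz, ɖ, n, b, r/.
Then [−lateral] leaves /ɱ, dʒ, m, ɳ, z, v, dz, ɖ, n, b, r/.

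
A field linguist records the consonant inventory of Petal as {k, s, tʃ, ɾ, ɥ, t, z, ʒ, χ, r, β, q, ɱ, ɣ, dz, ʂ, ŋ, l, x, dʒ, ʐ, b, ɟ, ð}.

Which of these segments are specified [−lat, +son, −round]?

Eliminate segments failing any feature: /k, s, tʃ, t, z, ʒ, χ, β, q, ɣ, dz, ʂ, x, dʒ, ʐ, b, ɟ, ð/ are [−sonorant]; /ɥ/ is [+round]; /l/ is [+lateral]. The remaining /ɾ, r, ɱ, ŋ/ satisfy [−lateral], [+sonorant], [−round].

ɾ, r, ɱ, ŋ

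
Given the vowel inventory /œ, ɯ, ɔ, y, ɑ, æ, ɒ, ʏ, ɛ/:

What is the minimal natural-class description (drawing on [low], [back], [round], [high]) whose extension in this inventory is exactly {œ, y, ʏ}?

[-back, +round]

Every target segment is [-back], [+round]; each remaining inventory member fails at least one of these. Each conjunct is needed — [+round] alone would also admit /ɔ, ɒ/; [-back] alone would also admit /æ, ɛ/ — and no other single listed feature has exactly this extension, so two is the minimum.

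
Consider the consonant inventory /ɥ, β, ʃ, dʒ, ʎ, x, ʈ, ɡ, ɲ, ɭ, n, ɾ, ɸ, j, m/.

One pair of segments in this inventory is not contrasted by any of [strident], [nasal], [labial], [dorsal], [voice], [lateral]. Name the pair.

j, ɡ

On the given features, /j/ and /ɡ/ have an identical profile: [-strident], [-nasal], [-labial], [+dorsal], [+voice], [-lateral]. No other two segments in the inventory coincide on all 6 features. (They do differ in [sonorant], [continuant] and [back], which are not among the given features.)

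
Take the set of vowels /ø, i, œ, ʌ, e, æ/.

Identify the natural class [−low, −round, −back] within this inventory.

i, e

The [−low] segments are /ø, i, œ, ʌ, e/.
Then [−round] gives /i, ʌ, e/.
Of those, [−back] leaves /i, e/.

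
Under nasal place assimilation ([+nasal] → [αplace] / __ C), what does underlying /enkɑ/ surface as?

In /enkɑ/, the nasal /n/ precedes /k/, which is [+dorsal]. The nasal assimilates in place, becoming the [+dorsal] nasal /ŋ/. The surface form is [eŋkɑ].

[eŋkɑ]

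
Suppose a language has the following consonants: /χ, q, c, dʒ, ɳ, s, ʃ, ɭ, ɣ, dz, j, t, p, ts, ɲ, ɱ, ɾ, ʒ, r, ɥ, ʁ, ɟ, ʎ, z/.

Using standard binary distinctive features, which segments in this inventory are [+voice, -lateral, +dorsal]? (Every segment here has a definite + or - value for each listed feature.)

ɣ, j, ɲ, ɥ, ʁ, ɟ

Eliminate segments failing any feature: /χ, q, c, s, ʃ, t, p, ts/ are [-voice]; /dʒ, ɳ, dz, ɱ, ɾ, ʒ, r, z/ are [-dorsal]; /ɭ, ʎ/ are [+lateral]. The remaining /ɣ, j, ɲ, ɥ, ʁ, ɟ/ satisfy [+voice], [-lateral], [+dorsal].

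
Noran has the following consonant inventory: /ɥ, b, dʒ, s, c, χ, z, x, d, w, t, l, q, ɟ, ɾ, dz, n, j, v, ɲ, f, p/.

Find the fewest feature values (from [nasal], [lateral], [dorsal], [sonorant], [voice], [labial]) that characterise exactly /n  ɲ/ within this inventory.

[+nasal]

Every target segment is [+nasal] and no other inventory member is, so one feature is enough.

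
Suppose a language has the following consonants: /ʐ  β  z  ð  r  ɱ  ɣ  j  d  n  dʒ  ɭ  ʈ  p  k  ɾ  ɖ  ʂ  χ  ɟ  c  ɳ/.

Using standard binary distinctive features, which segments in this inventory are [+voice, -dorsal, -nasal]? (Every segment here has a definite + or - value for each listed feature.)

Checking each segment against [+voice], [-dorsal], [-nasal]: /ʐ/ (voiced retroflex fricative), /β/ (voiced bilabial fricative), /z/ (voiced alveolar fricative), /ð/ (voiced dental fricative), /r/ (alveolar trill), /d/ (voiced alveolar stop), among others, satisfy every feature; every other segment in the inventory fails at least one.

ʐ, β, z, ð, r, d, dʒ, ɭ, ɾ, ɖ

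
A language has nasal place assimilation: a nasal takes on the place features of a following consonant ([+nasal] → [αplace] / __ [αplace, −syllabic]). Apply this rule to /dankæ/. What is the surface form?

[daŋkæ]

The only nasal preceding a consonant is /n/ before /k/. /k/ is [+dorsal], so /n/ → /ŋ/, giving [daŋkæ].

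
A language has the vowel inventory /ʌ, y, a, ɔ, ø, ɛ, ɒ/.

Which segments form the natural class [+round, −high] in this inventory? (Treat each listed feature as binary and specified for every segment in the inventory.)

Eliminate segments failing any feature: /ʌ, a, ɛ/ are [−round]; /y/ is [+high]. The remaining /ɔ, ø, ɒ/ satisfy [+round], [−high].

ɔ, ø, ɒ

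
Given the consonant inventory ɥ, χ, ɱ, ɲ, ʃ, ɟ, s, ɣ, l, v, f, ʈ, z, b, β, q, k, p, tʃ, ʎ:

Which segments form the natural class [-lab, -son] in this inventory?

Eliminate segments failing any feature: /ɥ, ɱ, v, f, b, β, p/ are [+labial]; /ɲ, l, ʎ/ are [+sonorant]. The remaining /χ, ʃ, ɟ, s, ɣ, ʈ, z, q, k, tʃ/ satisfy [-labial], [-sonorant].

χ, ʃ, ɟ, s, ɣ, ʈ, z, q, k, tʃ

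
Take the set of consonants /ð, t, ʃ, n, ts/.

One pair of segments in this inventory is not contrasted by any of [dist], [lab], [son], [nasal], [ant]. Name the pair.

t, ts

On the given features, /t/ and /ts/ have an identical profile: [−distributed], [−labial], [−sonorant], [−nasal], [+anterior]. No other two segments in the inventory coincide on all 5 features. (They do differ in [strident] and [delayed release], which are not among the given features.)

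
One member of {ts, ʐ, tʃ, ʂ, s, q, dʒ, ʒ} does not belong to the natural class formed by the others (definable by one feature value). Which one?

The remaining segments after removing /q/ share [+strident]; /q/ (voiceless uvular stop) is [−strident]. For every other candidate removal, the leftover set fails to share any single feature value that the removed segment lacks.

q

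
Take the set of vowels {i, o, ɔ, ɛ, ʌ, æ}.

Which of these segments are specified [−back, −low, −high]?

Eliminate segments failing any feature: /i/ is [+high]; /o, ɔ, ʌ/ are [+back]; /æ/ is [+low]. The remaining /ɛ/ satisfy [−back], [−low], [−high].

ɛ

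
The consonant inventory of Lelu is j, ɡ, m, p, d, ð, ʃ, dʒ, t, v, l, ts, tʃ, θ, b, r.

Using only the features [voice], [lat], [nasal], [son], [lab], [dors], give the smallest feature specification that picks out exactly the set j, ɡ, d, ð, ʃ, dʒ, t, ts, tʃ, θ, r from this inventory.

/j, ɡ, d, ð, ʃ, dʒ, t, ts, tʃ, θ, r/ are all [−lateral], [−labial], and no other segment in the inventory matches both values. Dropping any one of them over-generates: [−labial] alone would also admit /l/; [−lateral] alone would also admit /m, p, v, b/. No other single listed feature picks out exactly this set either, so fewer than two features will not do.

[−lat, −lab]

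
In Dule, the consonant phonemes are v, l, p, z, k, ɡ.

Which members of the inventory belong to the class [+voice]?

v, l, z, ɡ

The feature [voice] marks segments produced with vocal-fold vibration. In this inventory /v, l, z, ɡ/ have that property, so they are [+voice]; /p, k/ are [−voice].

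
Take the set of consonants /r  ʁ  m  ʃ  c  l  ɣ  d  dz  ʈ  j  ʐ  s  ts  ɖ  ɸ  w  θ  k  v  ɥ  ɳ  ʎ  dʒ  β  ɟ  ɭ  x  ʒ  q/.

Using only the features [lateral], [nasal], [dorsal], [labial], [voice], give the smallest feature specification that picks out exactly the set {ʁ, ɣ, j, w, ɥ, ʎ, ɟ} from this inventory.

[+voice, +dorsal]

The class [+voice], [+dorsal] has exactly /ʁ, ɣ, j, w, ɥ, ʎ, ɟ/ as its extension in this inventory. No smaller conjunction from the listed features achieves this: [+dorsal] alone would also admit /c, k, x, q/; [+voice] alone would also admit /r, m, l, d, …/; and checking the remaining single features turns up none with this extension.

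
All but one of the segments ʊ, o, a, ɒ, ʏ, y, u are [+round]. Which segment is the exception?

a

/a/ is the low unrounded vowel, which is [−round]; the rest — /y, ʊ, u, ʏ, ɒ, o/ — are [+round].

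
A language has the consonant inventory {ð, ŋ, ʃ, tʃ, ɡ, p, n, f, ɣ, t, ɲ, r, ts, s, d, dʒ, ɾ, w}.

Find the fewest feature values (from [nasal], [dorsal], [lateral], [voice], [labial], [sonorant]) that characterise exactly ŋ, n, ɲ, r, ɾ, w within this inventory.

/ŋ, n, ɲ, r, ɾ, w/ are exactly the [+sonorant] segments in the inventory, so a single feature suffices.

[+sonorant]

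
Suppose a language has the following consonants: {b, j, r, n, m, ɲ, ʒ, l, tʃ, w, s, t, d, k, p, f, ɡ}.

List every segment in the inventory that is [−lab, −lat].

j, r, n, ɲ, ʒ, tʃ, s, t, d, k, ɡ

Checking each segment against [−labial], [−lateral]: /j/ (palatal glide), /r/ (alveolar trill), /n/ (alveolar nasal), /ɲ/ (palatal nasal), /ʒ/ (voiced postalveolar fricative), /tʃ/ (voiceless postalveolar affricate), among others, satisfy every feature; every other segment in the inventory fails at least one.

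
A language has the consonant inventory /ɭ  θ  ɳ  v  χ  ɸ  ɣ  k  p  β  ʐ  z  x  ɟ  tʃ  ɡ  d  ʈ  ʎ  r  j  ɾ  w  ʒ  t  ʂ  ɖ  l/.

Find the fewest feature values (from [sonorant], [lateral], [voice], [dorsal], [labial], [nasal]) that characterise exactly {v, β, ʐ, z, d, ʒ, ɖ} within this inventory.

[−sonorant, +voice, −dorsal]

Every target segment is [−sonorant], [+voice], [−dorsal]; each remaining inventory member fails at least one of these. Each conjunct is needed — [+voice, −dorsal] alone would also admit /ɭ, ɳ, r, ɾ, …/; [−sonorant, −dorsal] alone would also admit /θ, ɸ, p, tʃ, …/; [−sonorant, +voice] alone would also admit /ɣ, ɟ, ɡ/ — and no other combination of two listed features has exactly this extension, so three is the minimum.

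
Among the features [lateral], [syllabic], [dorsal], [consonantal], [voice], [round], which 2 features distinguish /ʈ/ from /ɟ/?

/ʈ/ (voiceless retroflex stop) and /ɟ/ (voiced palatal stop) agree on [-lateral], [-syllabic], [+consonantal], [-round]. They differ on [voice] (/ʈ/ [-], /ɟ/ [+]), [dorsal] (/ʈ/ [-], /ɟ/ [+]).

[voice], [dorsal]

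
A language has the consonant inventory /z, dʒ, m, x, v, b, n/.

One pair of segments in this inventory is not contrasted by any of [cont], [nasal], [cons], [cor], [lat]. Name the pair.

/v/ (voiced labiodental fricative) and /x/ (voiceless velar fricative) are both [+continuant], [-nasal], [+consonantal], [-coronal], [-lateral], so none of the listed features separates them. (They do differ in [voice], [labial] and [dorsal], which are not among the given features.) Every other pair in the inventory differs on at least one listed feature.

v, x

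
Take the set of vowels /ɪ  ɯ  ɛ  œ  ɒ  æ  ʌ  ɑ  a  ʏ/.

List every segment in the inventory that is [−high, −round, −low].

ɛ, ʌ

First, the [−high] segments are /ɛ, œ, ɒ, æ, ʌ, ɑ, a/.
Among these, [−round] gives /ɛ, æ, ʌ, ɑ, a/.
Intersecting with [−low] leaves /ɛ, ʌ/.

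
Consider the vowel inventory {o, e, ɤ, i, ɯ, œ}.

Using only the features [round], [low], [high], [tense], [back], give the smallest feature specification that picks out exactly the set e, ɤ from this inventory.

[−high, −round]

Every target segment is [−high], [−round]; each remaining inventory member fails at least one of these. Each conjunct is needed — [−round] alone would also admit /i, ɯ/; [−high] alone would also admit /o, œ/ — and no other single listed feature has exactly this extension, so two is the minimum.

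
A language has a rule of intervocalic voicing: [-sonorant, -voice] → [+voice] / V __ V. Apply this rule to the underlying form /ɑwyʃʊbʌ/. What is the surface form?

[ɑwyʒʊbʌ]

The only segment in the rule's environment that also matches [-sonorant, -voice] is /ʃ/. Applying [+voice] turns the voiceless postalveolar fricative into /ʒ/ (voiced postalveolar fricative), giving [ɑwyʒʊbʌ].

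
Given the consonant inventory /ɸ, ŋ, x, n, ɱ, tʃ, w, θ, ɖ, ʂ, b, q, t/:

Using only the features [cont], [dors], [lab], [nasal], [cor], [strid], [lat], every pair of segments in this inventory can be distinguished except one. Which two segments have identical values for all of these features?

Both /t/ and /ɖ/ are [-continuant], [-dorsal], [-labial], [-nasal], [+coronal], [-strident], [-lateral]. Since the list omits [voice] and [anterior] — which do distinguish the voiceless alveolar stop from the voiced retroflex stop — this pair collapses; all other pairs remain distinct.

t, ɖ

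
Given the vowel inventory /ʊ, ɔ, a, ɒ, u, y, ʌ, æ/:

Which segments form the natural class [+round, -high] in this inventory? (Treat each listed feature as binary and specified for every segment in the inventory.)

ɔ, ɒ

The [+round] segments are /ʊ, ɔ, ɒ, u, y/.
Then [-high] leaves /ɔ, ɒ/.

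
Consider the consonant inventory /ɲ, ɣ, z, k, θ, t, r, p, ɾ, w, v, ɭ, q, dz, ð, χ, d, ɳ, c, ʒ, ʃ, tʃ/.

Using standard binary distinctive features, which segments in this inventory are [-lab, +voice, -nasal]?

Eliminate segments failing any feature: /ɲ, ɳ/ are [+nasal]; /k, θ, t, q, χ, c, ʃ, tʃ/ are [-voice]; /p, w, v/ are [+labial]. The remaining /ɣ, z, r, ɾ, ɭ, dz, ð, d, ʒ/ satisfy [-labial], [+voice], [-nasal].

ɣ, z, r, ɾ, ɭ, dz, ð, d, ʒ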